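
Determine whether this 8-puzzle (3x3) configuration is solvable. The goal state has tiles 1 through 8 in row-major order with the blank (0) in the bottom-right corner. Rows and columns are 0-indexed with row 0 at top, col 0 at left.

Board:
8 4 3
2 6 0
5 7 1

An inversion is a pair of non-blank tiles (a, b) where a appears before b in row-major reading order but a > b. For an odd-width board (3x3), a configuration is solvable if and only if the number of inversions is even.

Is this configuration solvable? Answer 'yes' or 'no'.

Answer: no

Derivation:
Inversions (pairs i<j in row-major order where tile[i] > tile[j] > 0): 17
17 is odd, so the puzzle is not solvable.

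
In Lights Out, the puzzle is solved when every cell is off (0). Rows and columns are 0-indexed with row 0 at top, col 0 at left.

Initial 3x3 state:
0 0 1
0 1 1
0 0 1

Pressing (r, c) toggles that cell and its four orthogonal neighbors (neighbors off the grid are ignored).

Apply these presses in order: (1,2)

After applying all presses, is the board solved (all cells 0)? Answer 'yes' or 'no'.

After press 1 at (1,2):
0 0 0
0 0 0
0 0 0

Lights still on: 0

Answer: yes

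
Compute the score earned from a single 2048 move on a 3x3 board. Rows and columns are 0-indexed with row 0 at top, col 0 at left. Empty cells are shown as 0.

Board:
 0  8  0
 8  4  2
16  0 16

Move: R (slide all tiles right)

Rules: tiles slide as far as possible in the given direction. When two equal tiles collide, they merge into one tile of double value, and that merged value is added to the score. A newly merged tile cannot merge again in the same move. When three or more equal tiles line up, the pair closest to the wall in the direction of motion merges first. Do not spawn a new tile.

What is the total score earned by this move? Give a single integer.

Slide right:
row 0: [0, 8, 0] -> [0, 0, 8]  score +0 (running 0)
row 1: [8, 4, 2] -> [8, 4, 2]  score +0 (running 0)
row 2: [16, 0, 16] -> [0, 0, 32]  score +32 (running 32)
Board after move:
 0  0  8
 8  4  2
 0  0 32

Answer: 32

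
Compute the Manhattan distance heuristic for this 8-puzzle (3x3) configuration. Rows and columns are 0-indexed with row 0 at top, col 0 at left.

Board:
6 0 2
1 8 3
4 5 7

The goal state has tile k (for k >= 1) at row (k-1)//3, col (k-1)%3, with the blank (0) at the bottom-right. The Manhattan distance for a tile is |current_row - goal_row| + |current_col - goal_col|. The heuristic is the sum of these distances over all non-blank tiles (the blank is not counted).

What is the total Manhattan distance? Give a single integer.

Answer: 11

Derivation:
Tile 6: at (0,0), goal (1,2), distance |0-1|+|0-2| = 3
Tile 2: at (0,2), goal (0,1), distance |0-0|+|2-1| = 1
Tile 1: at (1,0), goal (0,0), distance |1-0|+|0-0| = 1
Tile 8: at (1,1), goal (2,1), distance |1-2|+|1-1| = 1
Tile 3: at (1,2), goal (0,2), distance |1-0|+|2-2| = 1
Tile 4: at (2,0), goal (1,0), distance |2-1|+|0-0| = 1
Tile 5: at (2,1), goal (1,1), distance |2-1|+|1-1| = 1
Tile 7: at (2,2), goal (2,0), distance |2-2|+|2-0| = 2
Sum: 3 + 1 + 1 + 1 + 1 + 1 + 1 + 2 = 11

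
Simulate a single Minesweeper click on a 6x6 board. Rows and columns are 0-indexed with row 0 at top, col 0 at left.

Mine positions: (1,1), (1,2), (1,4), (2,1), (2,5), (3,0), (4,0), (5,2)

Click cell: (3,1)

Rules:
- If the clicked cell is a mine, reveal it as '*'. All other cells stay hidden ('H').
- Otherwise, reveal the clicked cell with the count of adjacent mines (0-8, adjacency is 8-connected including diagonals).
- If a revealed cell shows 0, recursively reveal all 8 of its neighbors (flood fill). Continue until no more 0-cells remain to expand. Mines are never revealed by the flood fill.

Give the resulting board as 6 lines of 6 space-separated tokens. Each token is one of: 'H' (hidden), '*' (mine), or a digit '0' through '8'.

H H H H H H
H H H H H H
H H H H H H
H 3 H H H H
H H H H H H
H H H H H H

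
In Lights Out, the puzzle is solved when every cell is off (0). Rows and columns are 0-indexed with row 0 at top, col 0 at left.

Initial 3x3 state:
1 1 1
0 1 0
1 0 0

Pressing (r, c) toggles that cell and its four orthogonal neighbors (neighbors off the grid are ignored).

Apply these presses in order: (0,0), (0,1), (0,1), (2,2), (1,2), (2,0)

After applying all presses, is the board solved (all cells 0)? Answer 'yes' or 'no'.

After press 1 at (0,0):
0 0 1
1 1 0
1 0 0

After press 2 at (0,1):
1 1 0
1 0 0
1 0 0

After press 3 at (0,1):
0 0 1
1 1 0
1 0 0

After press 4 at (2,2):
0 0 1
1 1 1
1 1 1

After press 5 at (1,2):
0 0 0
1 0 0
1 1 0

After press 6 at (2,0):
0 0 0
0 0 0
0 0 0

Lights still on: 0

Answer: yes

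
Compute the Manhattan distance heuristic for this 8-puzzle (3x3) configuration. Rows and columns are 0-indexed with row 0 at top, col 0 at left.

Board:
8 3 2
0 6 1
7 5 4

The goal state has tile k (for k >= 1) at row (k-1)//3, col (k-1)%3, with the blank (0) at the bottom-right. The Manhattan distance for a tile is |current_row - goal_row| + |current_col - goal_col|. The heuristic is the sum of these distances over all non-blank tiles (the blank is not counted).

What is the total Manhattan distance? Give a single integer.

Answer: 13

Derivation:
Tile 8: at (0,0), goal (2,1), distance |0-2|+|0-1| = 3
Tile 3: at (0,1), goal (0,2), distance |0-0|+|1-2| = 1
Tile 2: at (0,2), goal (0,1), distance |0-0|+|2-1| = 1
Tile 6: at (1,1), goal (1,2), distance |1-1|+|1-2| = 1
Tile 1: at (1,2), goal (0,0), distance |1-0|+|2-0| = 3
Tile 7: at (2,0), goal (2,0), distance |2-2|+|0-0| = 0
Tile 5: at (2,1), goal (1,1), distance |2-1|+|1-1| = 1
Tile 4: at (2,2), goal (1,0), distance |2-1|+|2-0| = 3
Sum: 3 + 1 + 1 + 1 + 3 + 0 + 1 + 3 = 13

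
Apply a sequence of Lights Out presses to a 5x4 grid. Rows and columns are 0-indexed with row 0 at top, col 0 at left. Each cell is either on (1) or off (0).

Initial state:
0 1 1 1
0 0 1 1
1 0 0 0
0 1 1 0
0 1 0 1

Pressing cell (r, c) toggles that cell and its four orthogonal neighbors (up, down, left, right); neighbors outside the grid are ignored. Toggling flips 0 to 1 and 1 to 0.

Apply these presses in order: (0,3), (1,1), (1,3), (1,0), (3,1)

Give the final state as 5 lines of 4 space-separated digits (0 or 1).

Answer: 1 0 0 1
0 0 1 1
0 0 0 1
1 0 0 0
0 0 0 1

Derivation:
After press 1 at (0,3):
0 1 0 0
0 0 1 0
1 0 0 0
0 1 1 0
0 1 0 1

After press 2 at (1,1):
0 0 0 0
1 1 0 0
1 1 0 0
0 1 1 0
0 1 0 1

After press 3 at (1,3):
0 0 0 1
1 1 1 1
1 1 0 1
0 1 1 0
0 1 0 1

After press 4 at (1,0):
1 0 0 1
0 0 1 1
0 1 0 1
0 1 1 0
0 1 0 1

After press 5 at (3,1):
1 0 0 1
0 0 1 1
0 0 0 1
1 0 0 0
0 0 0 1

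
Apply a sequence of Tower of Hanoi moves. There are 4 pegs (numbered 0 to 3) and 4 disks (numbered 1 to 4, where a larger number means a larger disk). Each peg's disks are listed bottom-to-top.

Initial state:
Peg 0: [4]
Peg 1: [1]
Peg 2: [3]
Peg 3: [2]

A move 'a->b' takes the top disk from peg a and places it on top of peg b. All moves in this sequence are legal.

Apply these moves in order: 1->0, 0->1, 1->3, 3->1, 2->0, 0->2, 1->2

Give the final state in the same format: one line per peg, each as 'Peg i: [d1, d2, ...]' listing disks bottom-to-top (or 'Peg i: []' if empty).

Answer: Peg 0: [4]
Peg 1: []
Peg 2: [3, 1]
Peg 3: [2]

Derivation:
After move 1 (1->0):
Peg 0: [4, 1]
Peg 1: []
Peg 2: [3]
Peg 3: [2]

After move 2 (0->1):
Peg 0: [4]
Peg 1: [1]
Peg 2: [3]
Peg 3: [2]

After move 3 (1->3):
Peg 0: [4]
Peg 1: []
Peg 2: [3]
Peg 3: [2, 1]

After move 4 (3->1):
Peg 0: [4]
Peg 1: [1]
Peg 2: [3]
Peg 3: [2]

After move 5 (2->0):
Peg 0: [4, 3]
Peg 1: [1]
Peg 2: []
Peg 3: [2]

After move 6 (0->2):
Peg 0: [4]
Peg 1: [1]
Peg 2: [3]
Peg 3: [2]

After move 7 (1->2):
Peg 0: [4]
Peg 1: []
Peg 2: [3, 1]
Peg 3: [2]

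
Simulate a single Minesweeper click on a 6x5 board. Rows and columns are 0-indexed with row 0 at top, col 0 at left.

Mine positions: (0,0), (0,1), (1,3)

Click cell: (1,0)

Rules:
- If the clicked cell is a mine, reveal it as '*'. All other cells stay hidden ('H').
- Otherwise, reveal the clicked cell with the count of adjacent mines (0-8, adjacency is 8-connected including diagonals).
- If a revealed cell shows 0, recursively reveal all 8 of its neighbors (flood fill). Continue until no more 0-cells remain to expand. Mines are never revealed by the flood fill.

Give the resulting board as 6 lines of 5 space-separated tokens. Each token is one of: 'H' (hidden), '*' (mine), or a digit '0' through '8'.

H H H H H
2 H H H H
H H H H H
H H H H H
H H H H H
H H H H H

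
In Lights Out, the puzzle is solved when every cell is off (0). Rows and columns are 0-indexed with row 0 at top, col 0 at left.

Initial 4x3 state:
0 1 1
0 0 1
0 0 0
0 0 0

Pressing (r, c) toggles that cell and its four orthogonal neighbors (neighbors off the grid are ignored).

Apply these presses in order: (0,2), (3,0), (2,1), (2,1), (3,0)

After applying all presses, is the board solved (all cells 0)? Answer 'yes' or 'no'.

After press 1 at (0,2):
0 0 0
0 0 0
0 0 0
0 0 0

After press 2 at (3,0):
0 0 0
0 0 0
1 0 0
1 1 0

After press 3 at (2,1):
0 0 0
0 1 0
0 1 1
1 0 0

After press 4 at (2,1):
0 0 0
0 0 0
1 0 0
1 1 0

After press 5 at (3,0):
0 0 0
0 0 0
0 0 0
0 0 0

Lights still on: 0

Answer: yes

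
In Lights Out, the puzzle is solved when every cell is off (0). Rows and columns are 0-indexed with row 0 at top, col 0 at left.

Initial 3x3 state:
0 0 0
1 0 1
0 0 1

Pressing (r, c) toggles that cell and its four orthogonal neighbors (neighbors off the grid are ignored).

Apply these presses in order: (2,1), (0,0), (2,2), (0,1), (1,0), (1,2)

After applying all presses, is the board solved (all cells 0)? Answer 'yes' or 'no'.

After press 1 at (2,1):
0 0 0
1 1 1
1 1 0

After press 2 at (0,0):
1 1 0
0 1 1
1 1 0

After press 3 at (2,2):
1 1 0
0 1 0
1 0 1

After press 4 at (0,1):
0 0 1
0 0 0
1 0 1

After press 5 at (1,0):
1 0 1
1 1 0
0 0 1

After press 6 at (1,2):
1 0 0
1 0 1
0 0 0

Lights still on: 3

Answer: no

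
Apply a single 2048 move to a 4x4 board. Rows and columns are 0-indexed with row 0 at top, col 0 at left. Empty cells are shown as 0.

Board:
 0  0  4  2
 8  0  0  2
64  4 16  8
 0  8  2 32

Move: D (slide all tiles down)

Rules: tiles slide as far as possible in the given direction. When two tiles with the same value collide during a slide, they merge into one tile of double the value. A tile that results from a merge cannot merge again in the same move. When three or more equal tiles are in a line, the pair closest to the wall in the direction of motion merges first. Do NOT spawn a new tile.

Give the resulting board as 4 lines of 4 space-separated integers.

Slide down:
col 0: [0, 8, 64, 0] -> [0, 0, 8, 64]
col 1: [0, 0, 4, 8] -> [0, 0, 4, 8]
col 2: [4, 0, 16, 2] -> [0, 4, 16, 2]
col 3: [2, 2, 8, 32] -> [0, 4, 8, 32]

Answer:  0  0  0  0
 0  0  4  4
 8  4 16  8
64  8  2 32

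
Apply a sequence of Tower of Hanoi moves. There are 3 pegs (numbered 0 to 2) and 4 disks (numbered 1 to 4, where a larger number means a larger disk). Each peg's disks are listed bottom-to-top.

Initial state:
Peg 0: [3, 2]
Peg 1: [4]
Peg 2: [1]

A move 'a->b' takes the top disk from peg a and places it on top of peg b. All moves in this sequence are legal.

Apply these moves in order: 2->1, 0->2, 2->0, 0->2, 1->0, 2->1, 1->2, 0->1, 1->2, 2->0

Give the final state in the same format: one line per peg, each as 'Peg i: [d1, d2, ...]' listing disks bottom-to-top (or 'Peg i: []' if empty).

After move 1 (2->1):
Peg 0: [3, 2]
Peg 1: [4, 1]
Peg 2: []

After move 2 (0->2):
Peg 0: [3]
Peg 1: [4, 1]
Peg 2: [2]

After move 3 (2->0):
Peg 0: [3, 2]
Peg 1: [4, 1]
Peg 2: []

After move 4 (0->2):
Peg 0: [3]
Peg 1: [4, 1]
Peg 2: [2]

After move 5 (1->0):
Peg 0: [3, 1]
Peg 1: [4]
Peg 2: [2]

After move 6 (2->1):
Peg 0: [3, 1]
Peg 1: [4, 2]
Peg 2: []

After move 7 (1->2):
Peg 0: [3, 1]
Peg 1: [4]
Peg 2: [2]

After move 8 (0->1):
Peg 0: [3]
Peg 1: [4, 1]
Peg 2: [2]

After move 9 (1->2):
Peg 0: [3]
Peg 1: [4]
Peg 2: [2, 1]

After move 10 (2->0):
Peg 0: [3, 1]
Peg 1: [4]
Peg 2: [2]

Answer: Peg 0: [3, 1]
Peg 1: [4]
Peg 2: [2]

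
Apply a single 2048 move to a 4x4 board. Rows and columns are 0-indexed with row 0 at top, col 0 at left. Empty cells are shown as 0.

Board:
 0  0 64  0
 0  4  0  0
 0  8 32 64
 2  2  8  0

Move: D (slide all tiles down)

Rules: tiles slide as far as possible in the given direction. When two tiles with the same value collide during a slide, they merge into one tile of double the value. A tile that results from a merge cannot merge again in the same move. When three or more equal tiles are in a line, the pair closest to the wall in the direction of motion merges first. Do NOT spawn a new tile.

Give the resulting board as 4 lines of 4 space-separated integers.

Slide down:
col 0: [0, 0, 0, 2] -> [0, 0, 0, 2]
col 1: [0, 4, 8, 2] -> [0, 4, 8, 2]
col 2: [64, 0, 32, 8] -> [0, 64, 32, 8]
col 3: [0, 0, 64, 0] -> [0, 0, 0, 64]

Answer:  0  0  0  0
 0  4 64  0
 0  8 32  0
 2  2  8 64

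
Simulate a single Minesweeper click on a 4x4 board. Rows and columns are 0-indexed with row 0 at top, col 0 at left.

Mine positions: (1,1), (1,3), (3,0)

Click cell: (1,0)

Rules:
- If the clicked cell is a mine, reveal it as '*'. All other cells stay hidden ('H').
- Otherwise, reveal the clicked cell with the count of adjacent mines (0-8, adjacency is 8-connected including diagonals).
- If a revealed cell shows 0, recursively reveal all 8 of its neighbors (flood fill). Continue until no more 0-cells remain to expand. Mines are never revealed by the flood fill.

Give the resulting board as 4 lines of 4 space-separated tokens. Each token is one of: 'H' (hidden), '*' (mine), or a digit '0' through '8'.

H H H H
1 H H H
H H H H
H H H H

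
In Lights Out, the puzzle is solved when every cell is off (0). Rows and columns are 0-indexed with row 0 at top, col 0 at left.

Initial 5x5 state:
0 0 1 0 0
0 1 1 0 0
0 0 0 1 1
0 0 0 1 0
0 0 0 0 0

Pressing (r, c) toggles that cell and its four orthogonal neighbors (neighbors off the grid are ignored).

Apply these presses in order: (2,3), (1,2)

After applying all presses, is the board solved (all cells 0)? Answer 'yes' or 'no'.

After press 1 at (2,3):
0 0 1 0 0
0 1 1 1 0
0 0 1 0 0
0 0 0 0 0
0 0 0 0 0

After press 2 at (1,2):
0 0 0 0 0
0 0 0 0 0
0 0 0 0 0
0 0 0 0 0
0 0 0 0 0

Lights still on: 0

Answer: yes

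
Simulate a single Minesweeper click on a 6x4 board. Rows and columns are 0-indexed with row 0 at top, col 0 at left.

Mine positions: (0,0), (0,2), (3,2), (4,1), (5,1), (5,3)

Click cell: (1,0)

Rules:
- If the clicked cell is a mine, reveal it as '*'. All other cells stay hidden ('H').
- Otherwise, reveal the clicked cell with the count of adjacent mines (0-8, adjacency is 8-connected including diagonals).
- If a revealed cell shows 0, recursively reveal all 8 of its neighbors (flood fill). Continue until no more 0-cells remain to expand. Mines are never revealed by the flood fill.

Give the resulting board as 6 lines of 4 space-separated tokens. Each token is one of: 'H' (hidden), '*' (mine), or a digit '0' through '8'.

H H H H
1 H H H
H H H H
H H H H
H H H H
H H H H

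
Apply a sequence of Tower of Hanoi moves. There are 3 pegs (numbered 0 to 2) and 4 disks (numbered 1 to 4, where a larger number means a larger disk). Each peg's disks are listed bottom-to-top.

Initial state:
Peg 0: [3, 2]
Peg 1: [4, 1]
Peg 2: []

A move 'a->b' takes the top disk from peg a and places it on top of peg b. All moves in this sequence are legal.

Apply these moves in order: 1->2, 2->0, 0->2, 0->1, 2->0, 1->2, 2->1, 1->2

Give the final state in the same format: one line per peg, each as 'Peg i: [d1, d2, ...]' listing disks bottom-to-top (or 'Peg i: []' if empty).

Answer: Peg 0: [3, 1]
Peg 1: [4]
Peg 2: [2]

Derivation:
After move 1 (1->2):
Peg 0: [3, 2]
Peg 1: [4]
Peg 2: [1]

After move 2 (2->0):
Peg 0: [3, 2, 1]
Peg 1: [4]
Peg 2: []

After move 3 (0->2):
Peg 0: [3, 2]
Peg 1: [4]
Peg 2: [1]

After move 4 (0->1):
Peg 0: [3]
Peg 1: [4, 2]
Peg 2: [1]

After move 5 (2->0):
Peg 0: [3, 1]
Peg 1: [4, 2]
Peg 2: []

After move 6 (1->2):
Peg 0: [3, 1]
Peg 1: [4]
Peg 2: [2]

After move 7 (2->1):
Peg 0: [3, 1]
Peg 1: [4, 2]
Peg 2: []

After move 8 (1->2):
Peg 0: [3, 1]
Peg 1: [4]
Peg 2: [2]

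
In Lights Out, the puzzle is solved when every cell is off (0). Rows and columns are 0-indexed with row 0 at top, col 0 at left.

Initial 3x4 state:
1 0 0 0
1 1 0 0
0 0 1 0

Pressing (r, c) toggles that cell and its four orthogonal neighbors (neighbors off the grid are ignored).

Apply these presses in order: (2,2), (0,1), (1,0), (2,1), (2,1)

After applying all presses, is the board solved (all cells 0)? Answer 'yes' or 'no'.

After press 1 at (2,2):
1 0 0 0
1 1 1 0
0 1 0 1

After press 2 at (0,1):
0 1 1 0
1 0 1 0
0 1 0 1

After press 3 at (1,0):
1 1 1 0
0 1 1 0
1 1 0 1

After press 4 at (2,1):
1 1 1 0
0 0 1 0
0 0 1 1

After press 5 at (2,1):
1 1 1 0
0 1 1 0
1 1 0 1

Lights still on: 8

Answer: no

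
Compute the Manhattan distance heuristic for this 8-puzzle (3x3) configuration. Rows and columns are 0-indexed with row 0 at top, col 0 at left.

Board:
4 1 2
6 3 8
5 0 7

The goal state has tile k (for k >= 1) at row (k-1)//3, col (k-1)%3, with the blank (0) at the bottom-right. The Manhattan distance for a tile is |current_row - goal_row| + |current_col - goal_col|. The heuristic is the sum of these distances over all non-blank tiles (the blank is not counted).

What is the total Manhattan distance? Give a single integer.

Answer: 13

Derivation:
Tile 4: (0,0)->(1,0) = 1
Tile 1: (0,1)->(0,0) = 1
Tile 2: (0,2)->(0,1) = 1
Tile 6: (1,0)->(1,2) = 2
Tile 3: (1,1)->(0,2) = 2
Tile 8: (1,2)->(2,1) = 2
Tile 5: (2,0)->(1,1) = 2
Tile 7: (2,2)->(2,0) = 2
Sum: 1 + 1 + 1 + 2 + 2 + 2 + 2 + 2 = 13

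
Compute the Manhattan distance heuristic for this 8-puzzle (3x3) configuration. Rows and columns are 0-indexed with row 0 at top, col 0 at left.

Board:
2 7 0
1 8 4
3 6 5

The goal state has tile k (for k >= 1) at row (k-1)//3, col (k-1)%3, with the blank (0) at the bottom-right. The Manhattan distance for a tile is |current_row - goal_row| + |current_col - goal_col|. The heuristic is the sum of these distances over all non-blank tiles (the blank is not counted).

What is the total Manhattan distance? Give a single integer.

Tile 2: (0,0)->(0,1) = 1
Tile 7: (0,1)->(2,0) = 3
Tile 1: (1,0)->(0,0) = 1
Tile 8: (1,1)->(2,1) = 1
Tile 4: (1,2)->(1,0) = 2
Tile 3: (2,0)->(0,2) = 4
Tile 6: (2,1)->(1,2) = 2
Tile 5: (2,2)->(1,1) = 2
Sum: 1 + 3 + 1 + 1 + 2 + 4 + 2 + 2 = 16

Answer: 16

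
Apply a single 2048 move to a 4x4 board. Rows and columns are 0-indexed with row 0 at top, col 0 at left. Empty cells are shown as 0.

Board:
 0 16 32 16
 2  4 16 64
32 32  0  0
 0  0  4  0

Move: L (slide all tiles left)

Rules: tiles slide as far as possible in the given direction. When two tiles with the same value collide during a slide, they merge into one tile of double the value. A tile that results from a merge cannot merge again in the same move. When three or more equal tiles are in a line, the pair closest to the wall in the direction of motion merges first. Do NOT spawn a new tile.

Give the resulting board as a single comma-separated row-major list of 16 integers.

Answer: 16, 32, 16, 0, 2, 4, 16, 64, 64, 0, 0, 0, 4, 0, 0, 0

Derivation:
Slide left:
row 0: [0, 16, 32, 16] -> [16, 32, 16, 0]
row 1: [2, 4, 16, 64] -> [2, 4, 16, 64]
row 2: [32, 32, 0, 0] -> [64, 0, 0, 0]
row 3: [0, 0, 4, 0] -> [4, 0, 0, 0]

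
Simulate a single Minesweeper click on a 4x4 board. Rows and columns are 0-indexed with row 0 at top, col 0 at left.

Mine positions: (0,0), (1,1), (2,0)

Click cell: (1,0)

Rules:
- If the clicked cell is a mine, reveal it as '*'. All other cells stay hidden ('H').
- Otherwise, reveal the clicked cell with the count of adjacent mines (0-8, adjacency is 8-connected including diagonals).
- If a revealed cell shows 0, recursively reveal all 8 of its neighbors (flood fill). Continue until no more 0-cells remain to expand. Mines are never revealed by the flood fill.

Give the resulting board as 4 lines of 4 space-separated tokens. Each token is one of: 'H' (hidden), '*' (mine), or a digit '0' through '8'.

H H H H
3 H H H
H H H H
H H H H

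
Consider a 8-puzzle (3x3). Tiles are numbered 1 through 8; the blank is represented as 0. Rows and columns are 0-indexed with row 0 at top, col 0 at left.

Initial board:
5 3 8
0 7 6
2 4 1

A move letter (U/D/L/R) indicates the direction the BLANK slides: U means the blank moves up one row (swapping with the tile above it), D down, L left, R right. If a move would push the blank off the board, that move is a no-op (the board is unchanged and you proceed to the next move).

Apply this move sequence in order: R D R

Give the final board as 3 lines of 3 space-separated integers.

Answer: 5 3 8
7 4 6
2 1 0

Derivation:
After move 1 (R):
5 3 8
7 0 6
2 4 1

After move 2 (D):
5 3 8
7 4 6
2 0 1

After move 3 (R):
5 3 8
7 4 6
2 1 0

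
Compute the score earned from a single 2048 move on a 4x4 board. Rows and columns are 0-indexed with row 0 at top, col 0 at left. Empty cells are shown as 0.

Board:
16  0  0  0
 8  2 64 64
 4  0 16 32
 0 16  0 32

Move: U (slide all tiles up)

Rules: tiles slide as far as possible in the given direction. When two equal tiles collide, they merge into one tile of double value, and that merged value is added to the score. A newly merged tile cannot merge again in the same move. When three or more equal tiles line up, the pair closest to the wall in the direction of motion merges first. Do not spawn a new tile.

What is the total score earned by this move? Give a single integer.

Slide up:
col 0: [16, 8, 4, 0] -> [16, 8, 4, 0]  score +0 (running 0)
col 1: [0, 2, 0, 16] -> [2, 16, 0, 0]  score +0 (running 0)
col 2: [0, 64, 16, 0] -> [64, 16, 0, 0]  score +0 (running 0)
col 3: [0, 64, 32, 32] -> [64, 64, 0, 0]  score +64 (running 64)
Board after move:
16  2 64 64
 8 16 16 64
 4  0  0  0
 0  0  0  0

Answer: 64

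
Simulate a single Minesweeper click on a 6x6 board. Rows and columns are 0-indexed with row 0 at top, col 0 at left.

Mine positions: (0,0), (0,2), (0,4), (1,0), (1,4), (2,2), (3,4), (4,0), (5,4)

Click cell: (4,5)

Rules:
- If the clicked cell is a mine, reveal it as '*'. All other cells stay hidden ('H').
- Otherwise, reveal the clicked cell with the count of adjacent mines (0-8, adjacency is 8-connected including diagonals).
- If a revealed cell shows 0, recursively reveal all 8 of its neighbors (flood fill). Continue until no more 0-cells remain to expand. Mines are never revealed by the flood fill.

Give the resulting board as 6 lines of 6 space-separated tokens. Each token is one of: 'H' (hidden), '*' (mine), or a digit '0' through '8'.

H H H H H H
H H H H H H
H H H H H H
H H H H H H
H H H H H 2
H H H H H H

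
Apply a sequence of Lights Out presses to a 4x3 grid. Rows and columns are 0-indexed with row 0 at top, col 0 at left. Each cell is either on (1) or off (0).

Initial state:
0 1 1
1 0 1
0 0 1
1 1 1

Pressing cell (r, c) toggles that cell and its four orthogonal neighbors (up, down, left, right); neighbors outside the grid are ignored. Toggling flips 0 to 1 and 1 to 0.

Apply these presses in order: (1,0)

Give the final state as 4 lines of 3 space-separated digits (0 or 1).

After press 1 at (1,0):
1 1 1
0 1 1
1 0 1
1 1 1

Answer: 1 1 1
0 1 1
1 0 1
1 1 1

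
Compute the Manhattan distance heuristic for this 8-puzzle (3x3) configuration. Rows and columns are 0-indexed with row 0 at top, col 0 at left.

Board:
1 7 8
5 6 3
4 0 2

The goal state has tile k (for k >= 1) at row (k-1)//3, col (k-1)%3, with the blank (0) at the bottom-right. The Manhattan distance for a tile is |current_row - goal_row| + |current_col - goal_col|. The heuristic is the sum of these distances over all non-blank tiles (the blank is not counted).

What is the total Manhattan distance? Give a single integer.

Tile 1: (0,0)->(0,0) = 0
Tile 7: (0,1)->(2,0) = 3
Tile 8: (0,2)->(2,1) = 3
Tile 5: (1,0)->(1,1) = 1
Tile 6: (1,1)->(1,2) = 1
Tile 3: (1,2)->(0,2) = 1
Tile 4: (2,0)->(1,0) = 1
Tile 2: (2,2)->(0,1) = 3
Sum: 0 + 3 + 3 + 1 + 1 + 1 + 1 + 3 = 13

Answer: 13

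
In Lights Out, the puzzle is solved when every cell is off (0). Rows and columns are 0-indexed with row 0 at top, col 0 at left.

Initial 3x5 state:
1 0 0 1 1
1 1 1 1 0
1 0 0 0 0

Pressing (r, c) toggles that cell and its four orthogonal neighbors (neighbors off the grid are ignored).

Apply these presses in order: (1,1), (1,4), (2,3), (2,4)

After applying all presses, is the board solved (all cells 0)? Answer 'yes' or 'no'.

After press 1 at (1,1):
1 1 0 1 1
0 0 0 1 0
1 1 0 0 0

After press 2 at (1,4):
1 1 0 1 0
0 0 0 0 1
1 1 0 0 1

After press 3 at (2,3):
1 1 0 1 0
0 0 0 1 1
1 1 1 1 0

After press 4 at (2,4):
1 1 0 1 0
0 0 0 1 0
1 1 1 0 1

Lights still on: 8

Answer: no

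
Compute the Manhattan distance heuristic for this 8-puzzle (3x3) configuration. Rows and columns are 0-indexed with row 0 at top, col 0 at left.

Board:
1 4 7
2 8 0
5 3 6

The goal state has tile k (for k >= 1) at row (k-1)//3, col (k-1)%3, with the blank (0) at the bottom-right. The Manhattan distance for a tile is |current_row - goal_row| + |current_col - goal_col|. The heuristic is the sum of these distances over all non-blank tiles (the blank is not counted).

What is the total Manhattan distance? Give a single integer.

Answer: 15

Derivation:
Tile 1: (0,0)->(0,0) = 0
Tile 4: (0,1)->(1,0) = 2
Tile 7: (0,2)->(2,0) = 4
Tile 2: (1,0)->(0,1) = 2
Tile 8: (1,1)->(2,1) = 1
Tile 5: (2,0)->(1,1) = 2
Tile 3: (2,1)->(0,2) = 3
Tile 6: (2,2)->(1,2) = 1
Sum: 0 + 2 + 4 + 2 + 1 + 2 + 3 + 1 = 15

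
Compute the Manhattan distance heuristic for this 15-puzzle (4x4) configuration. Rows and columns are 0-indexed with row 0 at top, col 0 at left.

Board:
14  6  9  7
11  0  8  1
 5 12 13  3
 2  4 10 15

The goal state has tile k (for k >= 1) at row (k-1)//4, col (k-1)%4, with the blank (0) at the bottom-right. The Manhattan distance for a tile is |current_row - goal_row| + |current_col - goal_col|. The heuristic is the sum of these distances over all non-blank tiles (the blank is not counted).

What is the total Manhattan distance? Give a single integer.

Answer: 40

Derivation:
Tile 14: (0,0)->(3,1) = 4
Tile 6: (0,1)->(1,1) = 1
Tile 9: (0,2)->(2,0) = 4
Tile 7: (0,3)->(1,2) = 2
Tile 11: (1,0)->(2,2) = 3
Tile 8: (1,2)->(1,3) = 1
Tile 1: (1,3)->(0,0) = 4
Tile 5: (2,0)->(1,0) = 1
Tile 12: (2,1)->(2,3) = 2
Tile 13: (2,2)->(3,0) = 3
Tile 3: (2,3)->(0,2) = 3
Tile 2: (3,0)->(0,1) = 4
Tile 4: (3,1)->(0,3) = 5
Tile 10: (3,2)->(2,1) = 2
Tile 15: (3,3)->(3,2) = 1
Sum: 4 + 1 + 4 + 2 + 3 + 1 + 4 + 1 + 2 + 3 + 3 + 4 + 5 + 2 + 1 = 40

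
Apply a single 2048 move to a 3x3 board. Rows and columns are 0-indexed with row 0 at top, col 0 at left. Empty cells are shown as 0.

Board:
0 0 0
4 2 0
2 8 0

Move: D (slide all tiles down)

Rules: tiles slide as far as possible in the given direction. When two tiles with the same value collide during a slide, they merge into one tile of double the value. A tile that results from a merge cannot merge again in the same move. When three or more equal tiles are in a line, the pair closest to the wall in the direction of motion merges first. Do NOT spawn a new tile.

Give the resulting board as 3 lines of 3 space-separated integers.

Slide down:
col 0: [0, 4, 2] -> [0, 4, 2]
col 1: [0, 2, 8] -> [0, 2, 8]
col 2: [0, 0, 0] -> [0, 0, 0]

Answer: 0 0 0
4 2 0
2 8 0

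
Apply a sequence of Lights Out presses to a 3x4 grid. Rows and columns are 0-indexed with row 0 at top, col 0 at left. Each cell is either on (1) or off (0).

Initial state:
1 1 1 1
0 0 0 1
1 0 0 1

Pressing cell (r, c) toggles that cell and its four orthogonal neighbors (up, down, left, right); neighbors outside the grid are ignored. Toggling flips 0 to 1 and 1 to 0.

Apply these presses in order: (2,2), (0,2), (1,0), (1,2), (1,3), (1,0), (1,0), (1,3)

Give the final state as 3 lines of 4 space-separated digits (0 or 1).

Answer: 0 0 1 0
1 0 1 0
0 1 0 0

Derivation:
After press 1 at (2,2):
1 1 1 1
0 0 1 1
1 1 1 0

After press 2 at (0,2):
1 0 0 0
0 0 0 1
1 1 1 0

After press 3 at (1,0):
0 0 0 0
1 1 0 1
0 1 1 0

After press 4 at (1,2):
0 0 1 0
1 0 1 0
0 1 0 0

After press 5 at (1,3):
0 0 1 1
1 0 0 1
0 1 0 1

After press 6 at (1,0):
1 0 1 1
0 1 0 1
1 1 0 1

After press 7 at (1,0):
0 0 1 1
1 0 0 1
0 1 0 1

After press 8 at (1,3):
0 0 1 0
1 0 1 0
0 1 0 0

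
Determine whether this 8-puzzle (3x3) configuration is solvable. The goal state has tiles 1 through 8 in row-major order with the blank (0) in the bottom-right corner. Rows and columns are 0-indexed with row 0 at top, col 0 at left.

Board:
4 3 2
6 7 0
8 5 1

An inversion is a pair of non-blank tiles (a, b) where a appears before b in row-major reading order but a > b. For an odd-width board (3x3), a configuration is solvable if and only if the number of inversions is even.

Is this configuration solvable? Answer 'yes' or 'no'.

Inversions (pairs i<j in row-major order where tile[i] > tile[j] > 0): 13
13 is odd, so the puzzle is not solvable.

Answer: no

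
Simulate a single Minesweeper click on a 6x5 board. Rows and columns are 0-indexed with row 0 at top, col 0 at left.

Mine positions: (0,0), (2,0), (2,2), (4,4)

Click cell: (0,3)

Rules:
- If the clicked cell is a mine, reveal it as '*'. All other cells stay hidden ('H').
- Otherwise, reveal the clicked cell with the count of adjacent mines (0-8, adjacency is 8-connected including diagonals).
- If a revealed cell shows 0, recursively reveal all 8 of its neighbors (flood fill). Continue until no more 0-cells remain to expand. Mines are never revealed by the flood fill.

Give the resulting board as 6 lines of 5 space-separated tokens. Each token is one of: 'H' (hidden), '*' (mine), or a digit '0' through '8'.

H 1 0 0 0
H 3 1 1 0
H H H 1 0
H H H 2 1
H H H H H
H H H H H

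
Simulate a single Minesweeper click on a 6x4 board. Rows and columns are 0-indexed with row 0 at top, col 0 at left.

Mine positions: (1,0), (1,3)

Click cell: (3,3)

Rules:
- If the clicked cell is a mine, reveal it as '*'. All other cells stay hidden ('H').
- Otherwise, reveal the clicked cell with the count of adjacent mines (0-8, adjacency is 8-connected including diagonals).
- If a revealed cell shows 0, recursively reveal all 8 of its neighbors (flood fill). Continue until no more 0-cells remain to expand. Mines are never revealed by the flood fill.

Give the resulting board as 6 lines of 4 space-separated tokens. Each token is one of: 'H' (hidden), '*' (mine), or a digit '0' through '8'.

H H H H
H H H H
1 1 1 1
0 0 0 0
0 0 0 0
0 0 0 0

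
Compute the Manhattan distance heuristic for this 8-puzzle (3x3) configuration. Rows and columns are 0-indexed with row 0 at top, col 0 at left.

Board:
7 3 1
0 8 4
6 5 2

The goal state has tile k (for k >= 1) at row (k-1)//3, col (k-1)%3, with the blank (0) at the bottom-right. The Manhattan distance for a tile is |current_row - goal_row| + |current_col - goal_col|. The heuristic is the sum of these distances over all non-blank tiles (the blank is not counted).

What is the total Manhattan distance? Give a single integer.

Tile 7: (0,0)->(2,0) = 2
Tile 3: (0,1)->(0,2) = 1
Tile 1: (0,2)->(0,0) = 2
Tile 8: (1,1)->(2,1) = 1
Tile 4: (1,2)->(1,0) = 2
Tile 6: (2,0)->(1,2) = 3
Tile 5: (2,1)->(1,1) = 1
Tile 2: (2,2)->(0,1) = 3
Sum: 2 + 1 + 2 + 1 + 2 + 3 + 1 + 3 = 15

Answer: 15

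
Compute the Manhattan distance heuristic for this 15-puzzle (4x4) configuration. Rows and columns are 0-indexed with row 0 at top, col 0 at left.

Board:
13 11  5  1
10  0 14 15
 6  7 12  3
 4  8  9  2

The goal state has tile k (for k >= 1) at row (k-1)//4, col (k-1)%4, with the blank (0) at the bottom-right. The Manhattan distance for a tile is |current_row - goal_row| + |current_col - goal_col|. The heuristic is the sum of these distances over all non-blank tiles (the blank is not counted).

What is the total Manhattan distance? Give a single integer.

Tile 13: at (0,0), goal (3,0), distance |0-3|+|0-0| = 3
Tile 11: at (0,1), goal (2,2), distance |0-2|+|1-2| = 3
Tile 5: at (0,2), goal (1,0), distance |0-1|+|2-0| = 3
Tile 1: at (0,3), goal (0,0), distance |0-0|+|3-0| = 3
Tile 10: at (1,0), goal (2,1), distance |1-2|+|0-1| = 2
Tile 14: at (1,2), goal (3,1), distance |1-3|+|2-1| = 3
Tile 15: at (1,3), goal (3,2), distance |1-3|+|3-2| = 3
Tile 6: at (2,0), goal (1,1), distance |2-1|+|0-1| = 2
Tile 7: at (2,1), goal (1,2), distance |2-1|+|1-2| = 2
Tile 12: at (2,2), goal (2,3), distance |2-2|+|2-3| = 1
Tile 3: at (2,3), goal (0,2), distance |2-0|+|3-2| = 3
Tile 4: at (3,0), goal (0,3), distance |3-0|+|0-3| = 6
Tile 8: at (3,1), goal (1,3), distance |3-1|+|1-3| = 4
Tile 9: at (3,2), goal (2,0), distance |3-2|+|2-0| = 3
Tile 2: at (3,3), goal (0,1), distance |3-0|+|3-1| = 5
Sum: 3 + 3 + 3 + 3 + 2 + 3 + 3 + 2 + 2 + 1 + 3 + 6 + 4 + 3 + 5 = 46

Answer: 46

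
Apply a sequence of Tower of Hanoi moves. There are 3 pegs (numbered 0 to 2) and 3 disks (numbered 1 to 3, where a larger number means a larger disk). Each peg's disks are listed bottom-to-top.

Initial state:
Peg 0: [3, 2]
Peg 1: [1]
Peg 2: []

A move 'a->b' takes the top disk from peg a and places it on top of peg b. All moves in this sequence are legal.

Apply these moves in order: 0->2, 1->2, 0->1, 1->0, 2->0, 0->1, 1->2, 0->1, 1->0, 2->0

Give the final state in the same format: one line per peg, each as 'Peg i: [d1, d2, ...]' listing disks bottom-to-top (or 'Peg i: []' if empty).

After move 1 (0->2):
Peg 0: [3]
Peg 1: [1]
Peg 2: [2]

After move 2 (1->2):
Peg 0: [3]
Peg 1: []
Peg 2: [2, 1]

After move 3 (0->1):
Peg 0: []
Peg 1: [3]
Peg 2: [2, 1]

After move 4 (1->0):
Peg 0: [3]
Peg 1: []
Peg 2: [2, 1]

After move 5 (2->0):
Peg 0: [3, 1]
Peg 1: []
Peg 2: [2]

After move 6 (0->1):
Peg 0: [3]
Peg 1: [1]
Peg 2: [2]

After move 7 (1->2):
Peg 0: [3]
Peg 1: []
Peg 2: [2, 1]

After move 8 (0->1):
Peg 0: []
Peg 1: [3]
Peg 2: [2, 1]

After move 9 (1->0):
Peg 0: [3]
Peg 1: []
Peg 2: [2, 1]

After move 10 (2->0):
Peg 0: [3, 1]
Peg 1: []
Peg 2: [2]

Answer: Peg 0: [3, 1]
Peg 1: []
Peg 2: [2]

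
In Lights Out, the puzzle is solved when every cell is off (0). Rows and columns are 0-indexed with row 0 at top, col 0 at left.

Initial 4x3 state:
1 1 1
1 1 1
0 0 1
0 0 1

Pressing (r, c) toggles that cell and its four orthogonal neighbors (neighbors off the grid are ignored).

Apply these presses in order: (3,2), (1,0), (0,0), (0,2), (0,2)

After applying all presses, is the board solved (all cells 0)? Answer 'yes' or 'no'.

Answer: no

Derivation:
After press 1 at (3,2):
1 1 1
1 1 1
0 0 0
0 1 0

After press 2 at (1,0):
0 1 1
0 0 1
1 0 0
0 1 0

After press 3 at (0,0):
1 0 1
1 0 1
1 0 0
0 1 0

After press 4 at (0,2):
1 1 0
1 0 0
1 0 0
0 1 0

After press 5 at (0,2):
1 0 1
1 0 1
1 0 0
0 1 0

Lights still on: 6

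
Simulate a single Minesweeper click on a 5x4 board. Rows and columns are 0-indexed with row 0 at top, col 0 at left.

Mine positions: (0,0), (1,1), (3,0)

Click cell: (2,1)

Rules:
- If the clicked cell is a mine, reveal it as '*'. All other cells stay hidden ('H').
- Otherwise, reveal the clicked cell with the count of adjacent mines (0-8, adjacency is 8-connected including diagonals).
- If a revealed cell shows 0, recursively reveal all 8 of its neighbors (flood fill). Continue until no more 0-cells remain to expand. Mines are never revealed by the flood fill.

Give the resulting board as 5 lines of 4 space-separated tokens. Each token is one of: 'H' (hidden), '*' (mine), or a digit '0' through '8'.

H H H H
H H H H
H 2 H H
H H H H
H H H H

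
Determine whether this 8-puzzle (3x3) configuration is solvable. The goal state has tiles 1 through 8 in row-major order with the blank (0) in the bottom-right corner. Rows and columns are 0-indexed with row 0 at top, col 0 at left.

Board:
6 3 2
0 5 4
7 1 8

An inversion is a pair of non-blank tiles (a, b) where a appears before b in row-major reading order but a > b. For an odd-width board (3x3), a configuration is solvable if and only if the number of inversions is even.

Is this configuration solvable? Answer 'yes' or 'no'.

Answer: yes

Derivation:
Inversions (pairs i<j in row-major order where tile[i] > tile[j] > 0): 12
12 is even, so the puzzle is solvable.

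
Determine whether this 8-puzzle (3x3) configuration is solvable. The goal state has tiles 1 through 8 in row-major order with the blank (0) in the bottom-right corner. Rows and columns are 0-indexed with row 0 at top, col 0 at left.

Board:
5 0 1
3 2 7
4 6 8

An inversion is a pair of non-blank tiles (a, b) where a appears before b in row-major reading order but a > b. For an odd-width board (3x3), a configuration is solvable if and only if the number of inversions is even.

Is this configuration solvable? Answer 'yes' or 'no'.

Answer: no

Derivation:
Inversions (pairs i<j in row-major order where tile[i] > tile[j] > 0): 7
7 is odd, so the puzzle is not solvable.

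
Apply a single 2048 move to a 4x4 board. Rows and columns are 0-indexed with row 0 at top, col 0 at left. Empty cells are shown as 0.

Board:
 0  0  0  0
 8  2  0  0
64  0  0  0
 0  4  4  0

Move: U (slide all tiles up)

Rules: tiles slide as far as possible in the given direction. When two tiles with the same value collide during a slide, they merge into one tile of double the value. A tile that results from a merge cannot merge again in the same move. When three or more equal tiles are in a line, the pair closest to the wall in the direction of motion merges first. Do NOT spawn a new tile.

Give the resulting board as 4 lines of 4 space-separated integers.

Slide up:
col 0: [0, 8, 64, 0] -> [8, 64, 0, 0]
col 1: [0, 2, 0, 4] -> [2, 4, 0, 0]
col 2: [0, 0, 0, 4] -> [4, 0, 0, 0]
col 3: [0, 0, 0, 0] -> [0, 0, 0, 0]

Answer:  8  2  4  0
64  4  0  0
 0  0  0  0
 0  0  0  0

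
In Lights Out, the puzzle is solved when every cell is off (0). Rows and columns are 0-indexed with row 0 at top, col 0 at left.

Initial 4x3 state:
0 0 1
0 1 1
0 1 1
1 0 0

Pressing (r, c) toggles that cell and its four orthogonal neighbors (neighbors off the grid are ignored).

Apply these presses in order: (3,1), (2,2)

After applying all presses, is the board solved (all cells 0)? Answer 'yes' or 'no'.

Answer: no

Derivation:
After press 1 at (3,1):
0 0 1
0 1 1
0 0 1
0 1 1

After press 2 at (2,2):
0 0 1
0 1 0
0 1 0
0 1 0

Lights still on: 4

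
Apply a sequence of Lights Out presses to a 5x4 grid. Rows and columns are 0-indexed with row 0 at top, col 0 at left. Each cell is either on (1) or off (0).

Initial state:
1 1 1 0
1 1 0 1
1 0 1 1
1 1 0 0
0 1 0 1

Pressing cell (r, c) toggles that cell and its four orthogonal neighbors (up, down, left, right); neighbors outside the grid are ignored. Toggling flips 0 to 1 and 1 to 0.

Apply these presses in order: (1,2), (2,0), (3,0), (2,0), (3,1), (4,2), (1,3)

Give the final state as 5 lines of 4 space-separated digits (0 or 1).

After press 1 at (1,2):
1 1 0 0
1 0 1 0
1 0 0 1
1 1 0 0
0 1 0 1

After press 2 at (2,0):
1 1 0 0
0 0 1 0
0 1 0 1
0 1 0 0
0 1 0 1

After press 3 at (3,0):
1 1 0 0
0 0 1 0
1 1 0 1
1 0 0 0
1 1 0 1

After press 4 at (2,0):
1 1 0 0
1 0 1 0
0 0 0 1
0 0 0 0
1 1 0 1

After press 5 at (3,1):
1 1 0 0
1 0 1 0
0 1 0 1
1 1 1 0
1 0 0 1

After press 6 at (4,2):
1 1 0 0
1 0 1 0
0 1 0 1
1 1 0 0
1 1 1 0

After press 7 at (1,3):
1 1 0 1
1 0 0 1
0 1 0 0
1 1 0 0
1 1 1 0

Answer: 1 1 0 1
1 0 0 1
0 1 0 0
1 1 0 0
1 1 1 0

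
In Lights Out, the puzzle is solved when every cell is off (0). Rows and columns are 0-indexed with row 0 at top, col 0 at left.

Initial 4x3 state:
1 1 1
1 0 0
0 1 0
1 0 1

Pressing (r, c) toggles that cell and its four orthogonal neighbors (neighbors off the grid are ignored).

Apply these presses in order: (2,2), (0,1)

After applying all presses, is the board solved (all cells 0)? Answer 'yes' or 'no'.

Answer: no

Derivation:
After press 1 at (2,2):
1 1 1
1 0 1
0 0 1
1 0 0

After press 2 at (0,1):
0 0 0
1 1 1
0 0 1
1 0 0

Lights still on: 5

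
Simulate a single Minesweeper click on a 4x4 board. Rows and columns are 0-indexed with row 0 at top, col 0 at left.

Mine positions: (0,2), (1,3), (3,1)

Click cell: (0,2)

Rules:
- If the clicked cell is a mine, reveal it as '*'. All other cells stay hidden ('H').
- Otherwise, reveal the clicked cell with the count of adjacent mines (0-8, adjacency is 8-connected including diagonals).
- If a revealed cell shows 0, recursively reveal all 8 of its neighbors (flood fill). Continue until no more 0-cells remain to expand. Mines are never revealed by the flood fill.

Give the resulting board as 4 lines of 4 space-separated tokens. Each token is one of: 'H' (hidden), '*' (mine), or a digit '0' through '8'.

H H * H
H H H H
H H H H
H H H H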